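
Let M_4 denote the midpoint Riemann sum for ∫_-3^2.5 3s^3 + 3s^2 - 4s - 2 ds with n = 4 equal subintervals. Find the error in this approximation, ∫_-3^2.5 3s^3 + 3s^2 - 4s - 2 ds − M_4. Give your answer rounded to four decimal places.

0.6499

Exact integral: ∫_-3^2.5 f(s) ds = 5.671875.
M_4 ≈ 5.021973.
Error ≈ 5.671875 − 5.021973 ≈ 0.6499.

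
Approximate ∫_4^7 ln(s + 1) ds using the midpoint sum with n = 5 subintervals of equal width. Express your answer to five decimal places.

5.58947

Δs = (7 − 4)/5 = 0.6.
Midpoints: 4.3, 4.9, 5.5, 6.1, 6.7.
f(4.3) ≈ 1.66771, f(4.9) ≈ 1.77495, f(5.5) ≈ 1.87180, f(6.1) ≈ 1.96009, f(6.7) ≈ 2.04122.
Sum = Δs · [f(4.3) + f(4.9) + f(5.5) + f(6.1) + f(6.7)].
Sum ≈ 5.58947.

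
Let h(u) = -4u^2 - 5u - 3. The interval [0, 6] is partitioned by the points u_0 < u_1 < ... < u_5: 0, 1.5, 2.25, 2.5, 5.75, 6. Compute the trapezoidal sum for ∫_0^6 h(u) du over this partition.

-421.4375

Subinterval widths: 1.5, 0.75, 0.25, 3.25, 0.25.
h(0) = -3, h(1.5) = -19.5, h(2.25) = -34.5, h(2.5) = -40.5, h(5.75) = -164, h(6) = -177.
On each subinterval the trapezoid contributes (Δu_i/2)·[h(u_{i-1}) + h(u_i)].
Sum = -421.4375.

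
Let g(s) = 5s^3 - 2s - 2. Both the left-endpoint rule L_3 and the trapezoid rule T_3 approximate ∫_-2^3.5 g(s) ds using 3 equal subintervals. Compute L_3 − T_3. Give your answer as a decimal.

-223.09375

L_3 ≈ -40.1041667.
T_3 ≈ 182.9895833.
L_3 − T_3 = -223.09375.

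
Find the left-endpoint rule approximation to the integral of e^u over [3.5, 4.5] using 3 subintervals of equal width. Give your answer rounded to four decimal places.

Δu = (4.5 − 3.5)/3 = 1/3.
Left endpoints: 3.5, 23/6, 25/6.
f(3.5) ≈ 33.1155, f(23/6) ≈ 46.2163, f(25/6) ≈ 64.5001.
Sum = Δu · [f(3.5) + f(23/6) + f(25/6)].
Sum ≈ 47.9440.

47.9440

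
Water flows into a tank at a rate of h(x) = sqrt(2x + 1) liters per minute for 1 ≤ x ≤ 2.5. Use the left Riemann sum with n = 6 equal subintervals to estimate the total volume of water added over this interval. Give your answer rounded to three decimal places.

Δx = (2.5 − 1)/6 = 0.25.
Left endpoints: 1, 1.25, 1.5, 1.75, 2, 2.25.
h(1) ≈ 1.732, h(1.25) ≈ 1.871, h(1.5) ≈ 2.000, h(1.75) ≈ 2.121, h(2) ≈ 2.236, h(2.25) ≈ 2.345.
Sum = Δx · [h(1) + h(1.25) + h(1.5) + ...].
Sum ≈ 3.076.

3.076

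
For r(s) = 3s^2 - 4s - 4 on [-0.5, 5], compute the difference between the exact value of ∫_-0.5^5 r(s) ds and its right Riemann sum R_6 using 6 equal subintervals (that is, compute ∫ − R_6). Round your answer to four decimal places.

-26.2587

Exact integral: ∫_-0.5^5 r(s) ds = 53.625.
R_6 ≈ 79.883681.
Error ≈ 53.625 − 79.883681 ≈ -26.2587.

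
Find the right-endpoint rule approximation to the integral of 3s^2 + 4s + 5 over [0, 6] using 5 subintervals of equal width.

401.52

Δs = (6 − 0)/5 = 1.2.
Right endpoints: 1.2, 2.4, 3.6, 4.8, 6.
f(1.2) = 14.12, f(2.4) = 31.88, f(3.6) = 58.28, f(4.8) = 93.32, f(6) = 137.
Sum = Δs · [f(1.2) + f(2.4) + f(3.6) + f(4.8) + f(6)].
Sum = 401.52.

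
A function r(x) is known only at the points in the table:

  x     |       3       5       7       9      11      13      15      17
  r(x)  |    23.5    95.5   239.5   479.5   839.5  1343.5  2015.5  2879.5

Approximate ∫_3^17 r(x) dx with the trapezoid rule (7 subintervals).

12929

Δx = 2.
T_7 = (2/2)·[23.5 + 2·95.5 + 2·239.5 + 2·479.5 + 2·839.5 + 2·1343.5 + 2·2015.5 + 2879.5] = 12929.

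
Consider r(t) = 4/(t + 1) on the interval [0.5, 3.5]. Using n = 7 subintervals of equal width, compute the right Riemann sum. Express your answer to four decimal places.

Δt = (3.5 − 0.5)/7 = 3/7.
Right endpoints: 13/14, 19/14, 25/14, 31/14, 37/14, 43/14, 3.5.
r(13/14) = 56/27, r(19/14) = 56/33, r(25/14) = 56/39, r(31/14) = 56/45, r(37/14) = 56/51, r(43/14) = 56/57, r(3.5) = 8/9.
Sum = Δt · [r(13/14) + r(19/14) + r(25/14) + ...].
Sum ≈ 4.0375.

4.0375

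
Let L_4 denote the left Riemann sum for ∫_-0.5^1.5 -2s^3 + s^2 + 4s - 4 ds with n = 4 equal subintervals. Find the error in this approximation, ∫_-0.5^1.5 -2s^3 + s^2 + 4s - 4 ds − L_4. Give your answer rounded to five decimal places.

0.91667

Exact integral: ∫_-0.5^1.5 f(s) ds ≈ -5.3333333.
L_4 = -6.25.
Error ≈ -5.3333333 − (-6.25) ≈ 0.91667.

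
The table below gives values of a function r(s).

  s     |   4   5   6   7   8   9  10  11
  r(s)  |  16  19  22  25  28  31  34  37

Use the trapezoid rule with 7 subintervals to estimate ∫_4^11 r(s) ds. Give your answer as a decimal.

Δs = 1.
T_7 = (1/2)·[16 + 2·19 + 2·22 + 2·25 + 2·28 + 2·31 + 2·34 + 37] = 185.5.

185.5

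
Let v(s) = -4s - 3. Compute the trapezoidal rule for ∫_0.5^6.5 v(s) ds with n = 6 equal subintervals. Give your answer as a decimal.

-102

Δs = (6.5 − 0.5)/6 = 1.
v(0.5) = -5, v(1.5) = -9, v(2.5) = -13, v(3.5) = -17, v(4.5) = -21, v(5.5) = -25, v(6.5) = -29.
T_6 = (Δs/2)·[v(s_0) + 2v(s_1) + ... + 2v(s_{5}) + v(s_6)].
Sum = -102.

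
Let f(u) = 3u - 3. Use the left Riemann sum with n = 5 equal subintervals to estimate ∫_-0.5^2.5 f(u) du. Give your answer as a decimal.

-2.7

Δu = (2.5 − (-0.5))/5 = 0.6.
Left endpoints: -0.5, 0.1, 0.7, 1.3, 1.9.
f(-0.5) = -4.5, f(0.1) = -2.7, f(0.7) = -0.9, f(1.3) = 0.9, f(1.9) = 2.7.
Sum = Δu · [f(-0.5) + f(0.1) + f(0.7) + f(1.3) + f(1.9)].
Sum = -2.7.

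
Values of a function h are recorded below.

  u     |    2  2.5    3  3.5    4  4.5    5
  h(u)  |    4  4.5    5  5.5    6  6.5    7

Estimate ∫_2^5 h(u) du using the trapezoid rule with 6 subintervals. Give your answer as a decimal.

16.5

Δu = 0.5.
T_6 = (0.5/2)·[4 + 2·4.5 + 2·5 + 2·5.5 + 2·6 + 2·6.5 + 7] = 16.5.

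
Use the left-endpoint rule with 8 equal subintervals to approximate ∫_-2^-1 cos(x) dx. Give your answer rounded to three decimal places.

Δx = (-1 − (-2))/8 = 0.125.
Left endpoints: -2, -1.875, -1.75, -1.625, -1.5, -1.375, -1.25, -1.125.
f(-2) ≈ -0.416, f(-1.875) ≈ -0.300, f(-1.75) ≈ -0.178, f(-1.625) ≈ -0.054, f(-1.5) ≈ 0.071, f(-1.375) ≈ 0.195, f(-1.25) ≈ 0.315, f(-1.125) ≈ 0.431.
Sum = Δx · [f(-2) + f(-1.875) + f(-1.75) + ...].
Sum ≈ 0.008.

0.008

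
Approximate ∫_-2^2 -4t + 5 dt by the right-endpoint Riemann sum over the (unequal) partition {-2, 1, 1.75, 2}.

Subinterval widths: 3, 0.75, 0.25.
Right endpoints: 1, 1.75, 2.
f(1) = 1, f(1.75) = -2, f(2) = -3.
Sum = Σ Δt_i · f(t_i).
Sum = 0.75.

0.75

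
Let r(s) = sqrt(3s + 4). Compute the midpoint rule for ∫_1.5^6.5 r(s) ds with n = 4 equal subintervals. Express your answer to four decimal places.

Δs = (6.5 − 1.5)/4 = 1.25.
Midpoints: 2.125, 3.375, 4.625, 5.875.
r(2.125) ≈ 3.2210, r(3.375) ≈ 3.7583, r(4.625) ≈ 4.2279, r(5.875) ≈ 4.6503.
Sum = Δs · [r(2.125) + r(3.375) + r(4.625) + r(5.875)].
Sum ≈ 19.8219.

19.8219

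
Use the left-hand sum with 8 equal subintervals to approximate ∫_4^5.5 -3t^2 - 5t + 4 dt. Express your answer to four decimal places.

Δt = (5.5 − 4)/8 = 0.1875.
Left endpoints: 4, 4.1875, 4.375, 4.5625, 4.75, 4.9375, 5.125, 5.3125.
f(4) = -64, f(4.1875) = -69.54296875, f(4.375) = -75.296875, f(4.5625) = -81.26171875, f(4.75) = -87.4375, f(4.9375) = -93.82421875, f(5.125) = -100.421875, f(5.3125) = -107.23046875.
Sum = Δt · [f(4) + f(4.1875) + f(4.375) + ...].
Sum ≈ -127.3154.

-127.3154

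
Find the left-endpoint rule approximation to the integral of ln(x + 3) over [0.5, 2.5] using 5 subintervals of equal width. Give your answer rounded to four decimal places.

2.8997

Δx = (2.5 − 0.5)/5 = 0.4.
Left endpoints: 0.5, 0.9, 1.3, 1.7, 2.1.
f(0.5) ≈ 1.2528, f(0.9) ≈ 1.3610, f(1.3) ≈ 1.4586, f(1.7) ≈ 1.5476, f(2.1) ≈ 1.6292.
Sum = Δx · [f(0.5) + f(0.9) + f(1.3) + f(1.7) + f(2.1)].
Sum ≈ 2.8997.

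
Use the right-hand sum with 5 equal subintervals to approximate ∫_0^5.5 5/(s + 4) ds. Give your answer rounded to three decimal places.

3.953

Δs = (5.5 − 0)/5 = 1.1.
Right endpoints: 1.1, 2.2, 3.3, 4.4, 5.5.
f(1.1) = 50/51, f(2.2) = 25/31, f(3.3) = 50/73, f(4.4) = 25/42, f(5.5) = 10/19.
Sum = Δs · [f(1.1) + f(2.2) + f(3.3) + f(4.4) + f(5.5)].
Sum ≈ 3.953.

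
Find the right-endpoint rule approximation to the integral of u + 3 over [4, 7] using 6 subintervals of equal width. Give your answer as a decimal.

26.25

Δu = (7 − 4)/6 = 0.5.
Right endpoints: 4.5, 5, 5.5, 6, 6.5, 7.
f(4.5) = 7.5, f(5) = 8, f(5.5) = 8.5, f(6) = 9, f(6.5) = 9.5, f(7) = 10.
Sum = Δu · [f(4.5) + f(5) + f(5.5) + ...].
Sum = 26.25.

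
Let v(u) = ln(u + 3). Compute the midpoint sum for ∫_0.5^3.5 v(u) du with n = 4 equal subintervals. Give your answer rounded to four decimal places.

4.7851

Δu = (3.5 − 0.5)/4 = 0.75.
Midpoints: 0.875, 1.625, 2.375, 3.125.
v(0.875) ≈ 1.3545, v(1.625) ≈ 1.5315, v(2.375) ≈ 1.6818, v(3.125) ≈ 1.8124.
Sum = Δu · [v(0.875) + v(1.625) + v(2.375) + v(3.125)].
Sum ≈ 4.7851.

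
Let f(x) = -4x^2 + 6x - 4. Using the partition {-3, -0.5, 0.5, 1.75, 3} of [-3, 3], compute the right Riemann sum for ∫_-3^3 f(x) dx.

Subinterval widths: 2.5, 1, 1.25, 1.25.
Right endpoints: -0.5, 0.5, 1.75, 3.
f(-0.5) = -8, f(0.5) = -2, f(1.75) = -5.75, f(3) = -22.
Sum = Σ Δx_i · f(x_i).
Sum = -56.6875.

-56.6875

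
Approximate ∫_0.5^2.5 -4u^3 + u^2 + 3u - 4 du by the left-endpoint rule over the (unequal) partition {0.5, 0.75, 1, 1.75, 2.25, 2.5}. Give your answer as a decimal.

Subinterval widths: 0.25, 0.25, 0.75, 0.5, 0.25.
Left endpoints: 0.5, 0.75, 1, 1.75, 2.25.
f(0.5) = -2.75, f(0.75) = -2.875, f(1) = -4, f(1.75) = -17.125, f(2.25) = -37.75.
Sum = Σ Δu_i · f(u_i).
Sum = -22.40625.

-22.40625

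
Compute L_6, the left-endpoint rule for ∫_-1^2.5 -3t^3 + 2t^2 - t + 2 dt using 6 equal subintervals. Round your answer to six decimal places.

Δt = (2.5 − (-1))/6 = 7/12.
Left endpoints: -1, -5/12, 1/6, 0.75, 4/3, 23/12.
f(-1) = 8, f(-5/12) = 1717/576, f(1/6) = 1.875, f(0.75) = 1.109375, f(4/3) = -26/9, f(23/12) = -2629/192.
Sum = Δt · [f(-1) + f(-5/12) + f(1/6) + ...].
Sum ≈ -1.526186.

-1.526186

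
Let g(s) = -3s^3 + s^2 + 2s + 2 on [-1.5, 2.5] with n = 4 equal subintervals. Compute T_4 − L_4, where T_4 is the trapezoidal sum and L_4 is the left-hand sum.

T_4 = -9.5.
L_4 = 13.
T_4 − L_4 = -22.5.

-22.5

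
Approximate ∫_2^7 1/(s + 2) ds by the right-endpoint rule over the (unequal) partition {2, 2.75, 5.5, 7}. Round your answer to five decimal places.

0.69123

Subinterval widths: 0.75, 2.75, 1.5.
Right endpoints: 2.75, 5.5, 7.
f(2.75) = 4/19, f(5.5) = 2/15, f(7) = 1/9.
Sum = Σ Δs_i · f(s_i).
Sum ≈ 0.69123.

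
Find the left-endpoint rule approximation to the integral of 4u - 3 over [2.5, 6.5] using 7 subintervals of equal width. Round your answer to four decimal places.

55.4286

Δu = (6.5 − 2.5)/7 = 4/7.
Left endpoints: 2.5, 43/14, 51/14, 59/14, 67/14, 75/14, 83/14.
f(2.5) = 7, f(43/14) = 65/7, f(51/14) = 81/7, f(59/14) = 97/7, f(67/14) = 113/7, f(75/14) = 129/7, f(83/14) = 145/7.
Sum = Δu · [f(2.5) + f(43/14) + f(51/14) + ...].
Sum ≈ 55.4286.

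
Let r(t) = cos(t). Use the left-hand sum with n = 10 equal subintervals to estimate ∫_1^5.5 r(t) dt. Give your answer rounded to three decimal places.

Δt = (5.5 − 1)/10 = 0.45.
Left endpoints: 1, 1.45, 1.9, 2.35, 2.8, 3.25, 3.7, 4.15, 4.6, 5.05.
r(1) ≈ 0.540, r(1.45) ≈ 0.121, r(1.9) ≈ -0.323, r(2.35) ≈ -0.703, r(2.8) ≈ -0.942, r(3.25) ≈ -0.994, r(3.7) ≈ -0.848, r(4.15) ≈ -0.533, r(4.6) ≈ -0.112, r(5.05) ≈ 0.331.
Sum = Δt · [r(1) + r(1.45) + r(1.9) + ...].
Sum ≈ -1.559.

-1.559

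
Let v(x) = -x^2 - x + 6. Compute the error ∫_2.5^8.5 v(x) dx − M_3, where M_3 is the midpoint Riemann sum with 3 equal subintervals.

-2

Exact integral: ∫_2.5^8.5 v(x) dx = -196.5.
M_3 = -194.5.
Error = -196.5 − (-194.5) = -2.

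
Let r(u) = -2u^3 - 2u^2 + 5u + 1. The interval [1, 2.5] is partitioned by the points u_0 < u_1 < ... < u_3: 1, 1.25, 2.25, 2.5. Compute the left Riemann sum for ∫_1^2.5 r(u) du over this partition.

Subinterval widths: 0.25, 1, 0.25.
Left endpoints: 1, 1.25, 2.25.
r(1) = 2, r(1.25) = 0.21875, r(2.25) = -20.65625.
Sum = Σ Δu_i · r(u_i).
Sum = -4.4453125.

-4.4453125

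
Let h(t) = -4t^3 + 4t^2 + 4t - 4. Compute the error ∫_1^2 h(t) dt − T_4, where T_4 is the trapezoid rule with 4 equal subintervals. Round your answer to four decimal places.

0.1458

Exact integral: ∫_1^2 h(t) dt ≈ -3.666667.
T_4 = -3.8125.
Error ≈ -3.666667 − (-3.8125) ≈ 0.1458.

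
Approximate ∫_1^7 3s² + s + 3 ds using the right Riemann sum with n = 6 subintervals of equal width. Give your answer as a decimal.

Δs = (7 − 1)/6 = 1.
Right endpoints: 2, 3, 4, 5, 6, 7.
f(2) = 17, f(3) = 33, f(4) = 55, f(5) = 83, f(6) = 117, f(7) = 157.
Sum = Δs · [f(2) + f(3) + f(4) + ...].
Sum = 462.

462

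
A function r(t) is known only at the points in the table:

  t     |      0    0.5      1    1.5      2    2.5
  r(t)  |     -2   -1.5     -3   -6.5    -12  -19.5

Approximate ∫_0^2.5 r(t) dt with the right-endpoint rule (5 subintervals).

-21.25

Δt = 0.5.
Sum = 0.5·[(-1.5) + (-3) + (-6.5) + (-12) + (-19.5)] = -21.25.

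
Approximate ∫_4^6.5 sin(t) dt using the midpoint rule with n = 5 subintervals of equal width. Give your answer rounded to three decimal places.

-1.647

Δt = (6.5 − 4)/5 = 0.5.
Midpoints: 4.25, 4.75, 5.25, 5.75, 6.25.
f(4.25) ≈ -0.895, f(4.75) ≈ -0.999, f(5.25) ≈ -0.859, f(5.75) ≈ -0.508, f(6.25) ≈ -0.033.
Sum = Δt · [f(4.25) + f(4.75) + f(5.25) + f(5.75) + f(6.25)].
Sum ≈ -1.647.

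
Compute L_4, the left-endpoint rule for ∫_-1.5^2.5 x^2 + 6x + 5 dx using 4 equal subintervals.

25

Δx = (2.5 − (-1.5))/4 = 1.
Left endpoints: -1.5, -0.5, 0.5, 1.5.
f(-1.5) = -1.75, f(-0.5) = 2.25, f(0.5) = 8.25, f(1.5) = 16.25.
Sum = Δx · [f(-1.5) + f(-0.5) + f(0.5) + f(1.5)].
Sum = 25.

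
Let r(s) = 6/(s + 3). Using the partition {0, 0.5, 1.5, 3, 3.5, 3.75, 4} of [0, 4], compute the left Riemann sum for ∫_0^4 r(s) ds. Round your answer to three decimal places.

Subinterval widths: 0.5, 1, 1.5, 0.5, 0.25, 0.25.
Left endpoints: 0, 0.5, 1.5, 3, 3.5, 3.75.
r(0) = 2, r(0.5) = 12/7, r(1.5) = 4/3, r(3) = 1, r(3.5) = 12/13, r(3.75) = 8/9.
Sum = Σ Δs_i · r(s_i).
Sum ≈ 5.667.

5.667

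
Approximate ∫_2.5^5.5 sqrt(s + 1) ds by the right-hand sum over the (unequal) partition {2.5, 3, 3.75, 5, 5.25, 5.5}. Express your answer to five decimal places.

Subinterval widths: 0.5, 0.75, 1.25, 0.25, 0.25.
Right endpoints: 3, 3.75, 5, 5.25, 5.5.
f(3) ≈ 2.00000, f(3.75) ≈ 2.17945, f(5) ≈ 2.44949, f(5.25) ≈ 2.50000, f(5.5) ≈ 2.54951.
Sum = Σ Δs_i · f(s_i).
Sum ≈ 6.95883.

6.95883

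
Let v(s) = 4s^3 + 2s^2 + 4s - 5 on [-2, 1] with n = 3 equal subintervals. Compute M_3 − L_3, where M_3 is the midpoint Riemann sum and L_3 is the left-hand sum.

24

M_3 = -29.
L_3 = -53.
M_3 − L_3 = 24.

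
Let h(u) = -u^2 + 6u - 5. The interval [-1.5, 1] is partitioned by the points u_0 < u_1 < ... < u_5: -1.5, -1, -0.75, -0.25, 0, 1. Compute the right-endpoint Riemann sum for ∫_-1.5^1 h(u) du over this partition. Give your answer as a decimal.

-13.046875

Subinterval widths: 0.5, 0.25, 0.5, 0.25, 1.
Right endpoints: -1, -0.75, -0.25, 0, 1.
h(-1) = -12, h(-0.75) = -10.0625, h(-0.25) = -6.5625, h(0) = -5, h(1) = 0.
Sum = Σ Δu_i · h(u_i).
Sum = -13.046875.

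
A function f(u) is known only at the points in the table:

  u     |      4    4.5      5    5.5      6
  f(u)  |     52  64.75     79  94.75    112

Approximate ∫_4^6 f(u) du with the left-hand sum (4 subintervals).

Δu = 0.5.
Sum = 0.5·[52 + 64.75 + 79 + 94.75] = 145.25.

145.25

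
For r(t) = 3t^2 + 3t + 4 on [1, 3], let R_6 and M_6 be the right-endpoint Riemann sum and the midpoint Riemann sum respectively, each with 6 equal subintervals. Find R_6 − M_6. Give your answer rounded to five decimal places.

5.16667

R_6 ≈ 51.1111111.
M_6 ≈ 45.9444444.
R_6 − M_6 ≈ 5.16667.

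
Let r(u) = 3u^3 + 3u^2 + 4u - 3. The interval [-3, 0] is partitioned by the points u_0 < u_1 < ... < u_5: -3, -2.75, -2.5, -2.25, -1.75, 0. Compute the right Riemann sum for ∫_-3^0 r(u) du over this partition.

-45.1484375

Subinterval widths: 0.25, 0.25, 0.25, 0.5, 1.75.
Right endpoints: -2.75, -2.5, -2.25, -1.75, 0.
r(-2.75) = -53.703125, r(-2.5) = -41.125, r(-2.25) = -30.984375, r(-1.75) = -16.890625, r(0) = -3.
Sum = Σ Δu_i · r(u_i).
Sum = -45.1484375.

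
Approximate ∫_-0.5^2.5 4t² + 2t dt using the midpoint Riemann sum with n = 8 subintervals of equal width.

Δt = (2.5 − (-0.5))/8 = 0.375.
Midpoints: -0.3125, 0.0625, 0.4375, 0.8125, 1.1875, 1.5625, 1.9375, 2.3125.
f(-0.3125) = -0.234375, f(0.0625) = 0.140625, f(0.4375) = 1.640625, f(0.8125) = 4.265625, f(1.1875) = 8.015625, f(1.5625) = 12.890625, f(1.9375) = 18.890625, f(2.3125) = 26.015625.
Sum = Δt · [f(-0.3125) + f(0.0625) + f(0.4375) + ...].
Sum = 26.859375.

26.859375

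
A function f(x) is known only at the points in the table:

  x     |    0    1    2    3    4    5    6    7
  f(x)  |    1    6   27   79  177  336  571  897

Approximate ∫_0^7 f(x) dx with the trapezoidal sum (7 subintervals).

Δx = 1.
T_7 = (1/2)·[1 + 2·6 + 2·27 + 2·79 + 2·177 + 2·336 + 2·571 + 897] = 1645.

1645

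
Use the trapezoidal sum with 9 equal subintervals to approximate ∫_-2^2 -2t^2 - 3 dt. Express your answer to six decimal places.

-22.930041

Δt = (2 − (-2))/9 = 4/9.
f(-2) = -11, f(-14/9) = -635/81, f(-10/9) = -443/81, f(-2/3) = -35/9, f(-2/9) = -251/81, f(2/9) = -251/81, f(2/3) = -35/9, f(10/9) = -443/81, f(14/9) = -635/81, f(2) = -11.
T_9 = (Δt/2)·[f(t_0) + 2f(t_1) + ... + 2f(t_{8}) + f(t_9)].
Sum ≈ -22.930041.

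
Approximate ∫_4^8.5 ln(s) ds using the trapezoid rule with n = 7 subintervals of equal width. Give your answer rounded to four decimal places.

8.1408

Δs = (8.5 − 4)/7 = 9/14.
f(4) ≈ 1.3863, f(65/14) ≈ 1.5353, f(37/7) ≈ 1.6650, f(83/14) ≈ 1.7798, f(46/7) ≈ 1.8827, f(101/14) ≈ 1.9761, f(55/7) ≈ 2.0614, f(8.5) ≈ 2.1401.
T_7 = (Δs/2)·[f(s_0) + 2f(s_1) + ... + 2f(s_{6}) + f(s_7)].
Sum ≈ 8.1408.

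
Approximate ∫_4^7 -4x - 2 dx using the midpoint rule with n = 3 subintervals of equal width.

Δx = (7 − 4)/3 = 1.
Midpoints: 4.5, 5.5, 6.5.
f(4.5) = -20, f(5.5) = -24, f(6.5) = -28.
Sum = Δx · [f(4.5) + f(5.5) + f(6.5)].
Sum = -72.

-72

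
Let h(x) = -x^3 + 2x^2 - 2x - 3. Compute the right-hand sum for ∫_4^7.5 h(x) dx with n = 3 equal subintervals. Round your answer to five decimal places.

Δx = (7.5 − 4)/3 = 7/6.
Right endpoints: 31/6, 19/3, 7.5.
h(31/6) = -21139/216, h(19/3) = -5116/27, h(7.5) = -327.375.
Sum = Δx · [h(31/6) + h(19/3) + h(7.5)].
Sum ≈ -717.17593.

-717.17593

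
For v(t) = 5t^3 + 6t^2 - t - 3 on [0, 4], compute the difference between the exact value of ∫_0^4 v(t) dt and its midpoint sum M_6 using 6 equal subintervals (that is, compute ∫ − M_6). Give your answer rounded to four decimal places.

5.3333

Exact integral: ∫_0^4 v(t) dt = 428.
M_6 ≈ 422.666667.
Error ≈ 428 − 422.666667 ≈ 5.3333.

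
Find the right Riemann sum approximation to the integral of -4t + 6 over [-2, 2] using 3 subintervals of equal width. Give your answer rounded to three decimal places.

13.333

Δt = (2 − (-2))/3 = 4/3.
Right endpoints: -2/3, 2/3, 2.
f(-2/3) = 26/3, f(2/3) = 10/3, f(2) = -2.
Sum = Δt · [f(-2/3) + f(2/3) + f(2)].
Sum ≈ 13.333.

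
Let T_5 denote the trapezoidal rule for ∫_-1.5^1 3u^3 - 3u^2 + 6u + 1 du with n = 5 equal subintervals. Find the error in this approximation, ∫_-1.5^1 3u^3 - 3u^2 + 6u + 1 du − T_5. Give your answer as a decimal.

0.546875

Exact integral: ∫_-1.5^1 f(u) du = -8.671875.
T_5 = -9.21875.
Error = -8.671875 − (-9.21875) = 0.546875.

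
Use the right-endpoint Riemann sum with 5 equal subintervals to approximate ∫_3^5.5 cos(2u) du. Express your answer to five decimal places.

Δu = (5.5 − 3)/5 = 0.5.
Right endpoints: 3.5, 4, 4.5, 5, 5.5.
f(3.5) ≈ 0.75390, f(4) ≈ -0.14550, f(4.5) ≈ -0.91113, f(5) ≈ -0.83907, f(5.5) ≈ 0.00443.
Sum = Δu · [f(3.5) + f(4) + f(4.5) + f(5) + f(5.5)].
Sum ≈ -0.56869.

-0.56869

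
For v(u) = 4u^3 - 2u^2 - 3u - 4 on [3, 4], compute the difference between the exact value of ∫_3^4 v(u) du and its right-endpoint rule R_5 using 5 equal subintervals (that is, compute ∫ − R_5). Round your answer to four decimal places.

-13.3667

Exact integral: ∫_3^4 v(u) du ≈ 135.833333.
R_5 = 149.2.
Error ≈ 135.833333 − 149.2 ≈ -13.3667.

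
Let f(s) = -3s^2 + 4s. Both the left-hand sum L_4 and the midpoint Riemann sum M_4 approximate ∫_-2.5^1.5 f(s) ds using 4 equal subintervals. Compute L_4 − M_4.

L_4 = -43.
M_4 = -26.
L_4 − M_4 = -17.

-17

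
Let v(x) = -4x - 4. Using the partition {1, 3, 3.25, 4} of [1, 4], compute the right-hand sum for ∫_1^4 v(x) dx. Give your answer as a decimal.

Subinterval widths: 2, 0.25, 0.75.
Right endpoints: 3, 3.25, 4.
v(3) = -16, v(3.25) = -17, v(4) = -20.
Sum = Σ Δx_i · v(x_i).
Sum = -51.25.

-51.25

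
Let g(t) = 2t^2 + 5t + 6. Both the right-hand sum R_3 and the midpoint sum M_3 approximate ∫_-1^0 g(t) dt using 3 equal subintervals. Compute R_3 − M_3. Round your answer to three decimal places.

R_3 ≈ 4.70370.
M_3 ≈ 4.14815.
R_3 − M_3 ≈ 0.556.

0.556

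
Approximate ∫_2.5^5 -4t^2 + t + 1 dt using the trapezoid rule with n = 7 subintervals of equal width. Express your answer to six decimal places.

-134.170918

Δt = (5 − 2.5)/7 = 5/14.
f(2.5) = -21.5, f(20/7) = -1411/49, f(45/14) = -3637/98, f(25/7) = -2276/49, f(55/14) = -5567/98, f(30/7) = -3341/49, f(65/14) = -7897/98, f(5) = -94.
T_7 = (Δt/2)·[f(t_0) + 2f(t_1) + ... + 2f(t_{6}) + f(t_7)].
Sum ≈ -134.170918.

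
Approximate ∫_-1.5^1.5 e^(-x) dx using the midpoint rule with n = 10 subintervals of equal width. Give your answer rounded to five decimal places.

Δx = (1.5 − (-1.5))/10 = 0.3.
Midpoints: -1.35, -1.05, -0.75, -0.45, -0.15, 0.15, 0.45, 0.75, 1.05, 1.35.
f(-1.35) ≈ 3.85743, f(-1.05) ≈ 2.85765, f(-0.75) ≈ 2.11700, f(-0.45) ≈ 1.56831, f(-0.15) ≈ 1.16183, f(0.15) ≈ 0.86071, f(0.45) ≈ 0.63763, f(0.75) ≈ 0.47237, f(1.05) ≈ 0.34994, f(1.35) ≈ 0.25924.
Sum = Δx · [f(-1.35) + f(-1.05) + f(-0.75) + ...].
Sum ≈ 4.24263.

4.24263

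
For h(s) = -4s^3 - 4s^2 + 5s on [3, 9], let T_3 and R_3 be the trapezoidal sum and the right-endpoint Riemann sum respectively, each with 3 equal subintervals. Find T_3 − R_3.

3066

T_3 = -7540.
R_3 = -10606.
T_3 − R_3 = 3066.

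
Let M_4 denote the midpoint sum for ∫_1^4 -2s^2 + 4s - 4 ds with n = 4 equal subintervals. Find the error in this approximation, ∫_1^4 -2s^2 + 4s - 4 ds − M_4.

-0.28125

Exact integral: ∫_1^4 f(s) ds = -24.
M_4 = -23.71875.
Error = -24 − (-23.71875) = -0.28125.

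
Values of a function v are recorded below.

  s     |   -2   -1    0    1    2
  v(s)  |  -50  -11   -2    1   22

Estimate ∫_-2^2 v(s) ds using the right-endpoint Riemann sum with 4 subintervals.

10

Δs = 1.
Sum = 1·[(-11) + (-2) + 1 + 22] = 10.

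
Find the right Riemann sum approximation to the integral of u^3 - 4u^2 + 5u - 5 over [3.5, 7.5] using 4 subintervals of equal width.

458

Δu = (7.5 − 3.5)/4 = 1.
Right endpoints: 4.5, 5.5, 6.5, 7.5.
f(4.5) = 27.625, f(5.5) = 67.875, f(6.5) = 133.125, f(7.5) = 229.375.
Sum = Δu · [f(4.5) + f(5.5) + f(6.5) + f(7.5)].
Sum = 458.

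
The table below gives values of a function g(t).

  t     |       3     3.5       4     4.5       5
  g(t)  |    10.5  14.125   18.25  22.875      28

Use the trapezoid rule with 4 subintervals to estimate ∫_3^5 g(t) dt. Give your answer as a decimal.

Δt = 0.5.
T_4 = (0.5/2)·[10.5 + 2·14.125 + 2·18.25 + 2·22.875 + 28] = 37.25.

37.25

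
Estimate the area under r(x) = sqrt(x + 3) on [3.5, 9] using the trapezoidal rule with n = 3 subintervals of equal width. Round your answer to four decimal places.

Δx = (9 − 3.5)/3 = 11/6.
r(3.5) ≈ 2.5495, r(16/3) ≈ 2.8868, r(43/6) ≈ 3.1885, r(9) ≈ 3.4641.
T_3 = (Δx/2)·[r(x_0) + 2r(x_1) + 2r(x_2) + r(x_3)].
Sum ≈ 16.6505.

16.6505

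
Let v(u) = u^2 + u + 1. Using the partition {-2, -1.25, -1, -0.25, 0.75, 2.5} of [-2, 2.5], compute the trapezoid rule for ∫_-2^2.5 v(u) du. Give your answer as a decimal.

Subinterval widths: 0.75, 0.25, 0.75, 1, 1.75.
v(-2) = 3, v(-1.25) = 1.3125, v(-1) = 1, v(-0.25) = 0.8125, v(0.75) = 2.3125, v(2.5) = 9.75.
On each subinterval the trapezoid contributes (Δu_i/2)·[v(u_{i-1}) + v(u_i)].
Sum = 14.703125.

14.703125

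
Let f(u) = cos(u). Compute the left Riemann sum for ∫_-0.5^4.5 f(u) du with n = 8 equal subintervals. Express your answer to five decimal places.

-0.14167

Δu = (4.5 − (-0.5))/8 = 0.625.
Left endpoints: -0.5, 0.125, 0.75, 1.375, 2, 2.625, 3.25, 3.875.
f(-0.5) ≈ 0.87758, f(0.125) ≈ 0.99220, f(0.75) ≈ 0.73169, f(1.375) ≈ 0.19455, f(2) ≈ -0.41615, f(2.625) ≈ -0.86951, f(3.25) ≈ -0.99413, f(3.875) ≈ -0.74290.
Sum = Δu · [f(-0.5) + f(0.125) + f(0.75) + ...].
Sum ≈ -0.14167.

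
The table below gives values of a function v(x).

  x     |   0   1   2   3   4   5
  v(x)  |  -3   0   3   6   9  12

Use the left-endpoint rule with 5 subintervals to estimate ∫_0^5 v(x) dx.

Δx = 1.
Sum = 1·[(-3) + 0 + 3 + 6 + 9] = 15.

15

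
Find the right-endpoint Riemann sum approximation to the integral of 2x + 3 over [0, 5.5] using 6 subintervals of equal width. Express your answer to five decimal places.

51.79167

Δx = (5.5 − 0)/6 = 11/12.
Right endpoints: 11/12, 11/6, 2.75, 11/3, 55/12, 5.5.
f(11/12) = 29/6, f(11/6) = 20/3, f(2.75) = 8.5, f(11/3) = 31/3, f(55/12) = 73/6, f(5.5) = 14.
Sum = Δx · [f(11/12) + f(11/6) + f(2.75) + ...].
Sum ≈ 51.79167.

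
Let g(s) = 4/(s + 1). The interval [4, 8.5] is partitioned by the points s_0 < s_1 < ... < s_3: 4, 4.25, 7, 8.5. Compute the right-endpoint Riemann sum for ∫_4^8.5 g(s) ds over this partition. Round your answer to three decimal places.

2.197

Subinterval widths: 0.25, 2.75, 1.5.
Right endpoints: 4.25, 7, 8.5.
g(4.25) = 16/21, g(7) = 0.5, g(8.5) = 8/19.
Sum = Σ Δs_i · g(s_i).
Sum ≈ 2.197.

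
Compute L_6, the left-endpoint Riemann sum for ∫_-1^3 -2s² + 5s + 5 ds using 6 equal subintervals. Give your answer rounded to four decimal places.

19.4074

Δs = (3 − (-1))/6 = 2/3.
Left endpoints: -1, -1/3, 1/3, 1, 5/3, 7/3.
f(-1) = -2, f(-1/3) = 28/9, f(1/3) = 58/9, f(1) = 8, f(5/3) = 70/9, f(7/3) = 52/9.
Sum = Δs · [f(-1) + f(-1/3) + f(1/3) + ...].
Sum ≈ 19.4074.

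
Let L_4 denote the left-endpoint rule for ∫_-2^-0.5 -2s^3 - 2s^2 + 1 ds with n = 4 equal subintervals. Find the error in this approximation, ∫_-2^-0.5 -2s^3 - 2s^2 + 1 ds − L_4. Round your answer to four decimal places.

-1.7402

Exact integral: ∫_-2^-0.5 f(s) ds = 4.21875.
L_4 ≈ 5.958984.
Error ≈ 4.21875 − 5.958984 ≈ -1.7402.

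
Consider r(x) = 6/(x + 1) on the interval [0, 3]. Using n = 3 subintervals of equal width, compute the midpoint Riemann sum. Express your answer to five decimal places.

8.11429

Δx = (3 − 0)/3 = 1.
Midpoints: 0.5, 1.5, 2.5.
r(0.5) = 4, r(1.5) = 2.4, r(2.5) = 12/7.
Sum = Δx · [r(0.5) + r(1.5) + r(2.5)].
Sum ≈ 8.11429.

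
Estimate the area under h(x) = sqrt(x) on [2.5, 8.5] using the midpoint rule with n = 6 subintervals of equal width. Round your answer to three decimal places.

Δx = (8.5 − 2.5)/6 = 1.
Midpoints: 3, 4, 5, 6, 7, 8.
h(3) ≈ 1.732, h(4) ≈ 2.000, h(5) ≈ 2.236, h(6) ≈ 2.449, h(7) ≈ 2.646, h(8) ≈ 2.828.
Sum = Δx · [h(3) + h(4) + h(5) + ...].
Sum ≈ 13.892.

13.892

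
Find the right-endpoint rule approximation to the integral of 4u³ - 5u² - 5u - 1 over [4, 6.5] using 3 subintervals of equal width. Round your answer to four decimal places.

Δu = (6.5 − 4)/3 = 5/6.
Right endpoints: 29/6, 17/3, 6.5.
f(29/6) = 33445/108, f(17/3) = 14525/27, f(6.5) = 853.75.
Sum = Δu · [f(29/6) + f(17/3) + f(6.5)].
Sum ≈ 1417.8241.

1417.8241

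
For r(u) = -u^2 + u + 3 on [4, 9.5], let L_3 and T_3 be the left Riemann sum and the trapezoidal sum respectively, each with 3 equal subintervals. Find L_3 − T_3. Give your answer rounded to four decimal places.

63.0208

L_3 ≈ -150.893519.
T_3 ≈ -213.914352.
L_3 − T_3 ≈ 63.0208.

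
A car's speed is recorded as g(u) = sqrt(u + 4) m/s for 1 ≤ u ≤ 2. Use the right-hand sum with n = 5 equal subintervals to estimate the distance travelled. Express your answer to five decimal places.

Δu = (2 − 1)/5 = 0.2.
Right endpoints: 1.2, 1.4, 1.6, 1.8, 2.
g(1.2) ≈ 2.28035, g(1.4) ≈ 2.32379, g(1.6) ≈ 2.36643, g(1.8) ≈ 2.40832, g(2) ≈ 2.44949.
Sum = Δu · [g(1.2) + g(1.4) + g(1.6) + g(1.8) + g(2)].
Sum ≈ 2.36568.

2.36568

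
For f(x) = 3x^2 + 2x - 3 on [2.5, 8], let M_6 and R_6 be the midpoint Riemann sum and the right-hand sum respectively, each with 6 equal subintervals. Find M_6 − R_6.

-87.9140625

M_6 ≈ 536.46961806.
R_6 ≈ 624.38368056.
M_6 − R_6 = -87.9140625.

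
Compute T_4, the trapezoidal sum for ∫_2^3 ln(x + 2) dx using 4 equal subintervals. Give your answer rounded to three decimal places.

Δx = (3 − 2)/4 = 0.25.
f(2) ≈ 1.386, f(2.25) ≈ 1.447, f(2.5) ≈ 1.504, f(2.75) ≈ 1.558, f(3) ≈ 1.609.
T_4 = (Δx/2)·[f(x_0) + 2f(x_1) + 2f(x_2) + 2f(x_3) + f(x_4)].
Sum ≈ 1.502.

1.502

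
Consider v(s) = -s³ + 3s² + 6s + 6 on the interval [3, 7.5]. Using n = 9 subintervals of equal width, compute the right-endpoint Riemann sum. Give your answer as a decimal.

Δs = (7.5 − 3)/9 = 0.5.
Right endpoints: 3.5, 4, 4.5, 5, 5.5, 6, 6.5, 7, 7.5.
v(3.5) = 20.875, v(4) = 14, v(4.5) = 2.625, v(5) = -14, v(5.5) = -36.625, v(6) = -66, v(6.5) = -102.875, v(7) = -148, v(7.5) = -202.125.
Sum = Δs · [v(3.5) + v(4) + v(4.5) + ...].
Sum = -266.0625.

-266.0625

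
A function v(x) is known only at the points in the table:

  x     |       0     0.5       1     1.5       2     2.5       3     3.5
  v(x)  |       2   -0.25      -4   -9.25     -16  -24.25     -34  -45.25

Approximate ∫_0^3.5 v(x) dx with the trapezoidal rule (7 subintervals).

Δx = 0.5.
T_7 = (0.5/2)·[2 + 2·(-0.25) + 2·(-4) + 2·(-9.25) + 2·(-16) + 2·(-24.25) + 2·(-34) + (-45.25)] = -54.6875.

-54.6875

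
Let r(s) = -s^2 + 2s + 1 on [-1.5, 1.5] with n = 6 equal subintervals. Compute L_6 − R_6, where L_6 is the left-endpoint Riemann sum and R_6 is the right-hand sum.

-3

L_6 = -0.875.
R_6 = 2.125.
L_6 − R_6 = -3.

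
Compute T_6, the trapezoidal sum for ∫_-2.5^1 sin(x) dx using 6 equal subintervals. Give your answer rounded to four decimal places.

Δx = (1 − (-2.5))/6 = 7/12.
f(-2.5) ≈ -0.5985, f(-23/12) ≈ -0.9408, f(-4/3) ≈ -0.9719, f(-0.75) ≈ -0.6816, f(-1/6) ≈ -0.1659, f(5/12) ≈ 0.4047, f(1) ≈ 0.8415.
T_6 = (Δx/2)·[f(x_0) + 2f(x_1) + ... + 2f(x_{5}) + f(x_6)].
Sum ≈ -1.3032.

-1.3032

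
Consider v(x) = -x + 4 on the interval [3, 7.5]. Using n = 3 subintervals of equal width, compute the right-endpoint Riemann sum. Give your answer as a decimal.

Δx = (7.5 − 3)/3 = 1.5.
Right endpoints: 4.5, 6, 7.5.
v(4.5) = -0.5, v(6) = -2, v(7.5) = -3.5.
Sum = Δx · [v(4.5) + v(6) + v(7.5)].
Sum = -9.

-9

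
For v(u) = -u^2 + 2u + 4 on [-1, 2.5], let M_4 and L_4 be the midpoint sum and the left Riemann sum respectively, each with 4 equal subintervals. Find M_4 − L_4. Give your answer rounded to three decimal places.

M_4 ≈ 13.93164.
L_4 = 12.49609375.
M_4 − L_4 ≈ 1.436.

1.436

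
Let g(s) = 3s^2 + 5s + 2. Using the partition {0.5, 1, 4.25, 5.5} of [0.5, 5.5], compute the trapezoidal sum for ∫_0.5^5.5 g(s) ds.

269.453125

Subinterval widths: 0.5, 3.25, 1.25.
g(0.5) = 5.25, g(1) = 10, g(4.25) = 77.4375, g(5.5) = 120.25.
On each subinterval the trapezoid contributes (Δs_i/2)·[g(s_{i-1}) + g(s_i)].
Sum = 269.453125.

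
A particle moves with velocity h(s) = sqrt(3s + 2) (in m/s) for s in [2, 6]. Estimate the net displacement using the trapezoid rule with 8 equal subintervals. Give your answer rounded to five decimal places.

14.84379

Δs = (6 − 2)/8 = 0.5.
h(2) ≈ 2.82843, h(2.5) ≈ 3.08221, h(3) ≈ 3.31662, h(3.5) ≈ 3.53553, h(4) ≈ 3.74166, h(4.5) ≈ 3.93700, h(5) ≈ 4.12311, h(5.5) ≈ 4.30116, h(6) ≈ 4.47214.
T_8 = (Δs/2)·[h(s_0) + 2h(s_1) + ... + 2h(s_{7}) + h(s_8)].
Sum ≈ 14.84379.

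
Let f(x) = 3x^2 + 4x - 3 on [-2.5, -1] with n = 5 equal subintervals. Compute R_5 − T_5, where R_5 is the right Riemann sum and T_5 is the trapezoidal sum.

R_5 = -1.77.
T_5 = -0.3075.
R_5 − T_5 = -1.4625.

-1.4625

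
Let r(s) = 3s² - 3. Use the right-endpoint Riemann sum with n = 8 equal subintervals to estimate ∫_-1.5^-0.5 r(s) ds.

Δs = (-0.5 − (-1.5))/8 = 0.125.
Right endpoints: -1.375, -1.25, -1.125, -1, -0.875, -0.75, -0.625, -0.5.
r(-1.375) = 2.671875, r(-1.25) = 1.6875, r(-1.125) = 0.796875, r(-1) = 0, r(-0.875) = -0.703125, r(-0.75) = -1.3125, r(-0.625) = -1.828125, r(-0.5) = -2.25.
Sum = Δs · [r(-1.375) + r(-1.25) + r(-1.125) + ...].
Sum = -0.1171875.

-0.1171875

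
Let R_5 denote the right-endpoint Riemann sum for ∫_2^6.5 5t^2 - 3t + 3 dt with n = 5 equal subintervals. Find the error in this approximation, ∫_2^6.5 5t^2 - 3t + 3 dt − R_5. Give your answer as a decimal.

Exact integral: ∫_2^6.5 f(t) dt = 400.5.
R_5 = 483.525.
Error = 400.5 − 483.525 = -83.025.

-83.025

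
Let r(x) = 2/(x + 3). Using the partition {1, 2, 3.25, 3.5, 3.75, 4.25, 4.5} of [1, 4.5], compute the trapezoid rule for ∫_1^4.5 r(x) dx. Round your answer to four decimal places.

1.2648

Subinterval widths: 1, 1.25, 0.25, 0.25, 0.5, 0.25.
r(1) = 0.5, r(2) = 0.4, r(3.25) = 0.32, r(3.5) = 4/13, r(3.75) = 8/27, r(4.25) = 8/29, r(4.5) = 4/15.
On each subinterval the trapezoid contributes (Δx_i/2)·[r(x_{i-1}) + r(x_i)].
Sum ≈ 1.2648.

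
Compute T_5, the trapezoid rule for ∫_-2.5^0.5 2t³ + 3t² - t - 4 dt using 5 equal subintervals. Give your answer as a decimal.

Δt = (0.5 − (-2.5))/5 = 0.6.
f(-2.5) = -14, f(-1.9) = -4.988, f(-1.3) = -2.024, f(-0.7) = -2.516, f(-0.1) = -3.872, f(0.5) = -3.5.
T_5 = (Δt/2)·[f(t_0) + 2f(t_1) + ... + 2f(t_{4}) + f(t_5)].
Sum = -13.29.

-13.29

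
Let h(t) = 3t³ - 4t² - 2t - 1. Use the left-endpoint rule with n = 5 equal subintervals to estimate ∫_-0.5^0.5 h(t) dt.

-1.235

Δt = (0.5 − (-0.5))/5 = 0.2.
Left endpoints: -0.5, -0.3, -0.1, 0.1, 0.3.
h(-0.5) = -1.375, h(-0.3) = -0.841, h(-0.1) = -0.843, h(0.1) = -1.237, h(0.3) = -1.879.
Sum = Δt · [h(-0.5) + h(-0.3) + h(-0.1) + h(0.1) + h(0.3)].
Sum = -1.235.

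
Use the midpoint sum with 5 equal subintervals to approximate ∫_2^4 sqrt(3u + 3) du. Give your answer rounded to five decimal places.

6.91069

Δu = (4 − 2)/5 = 0.4.
Midpoints: 2.2, 2.6, 3, 3.4, 3.8.
f(2.2) ≈ 3.09839, f(2.6) ≈ 3.28634, f(3) ≈ 3.46410, f(3.4) ≈ 3.63318, f(3.8) ≈ 3.79473.
Sum = Δu · [f(2.2) + f(2.6) + f(3) + f(3.4) + f(3.8)].
Sum ≈ 6.91069.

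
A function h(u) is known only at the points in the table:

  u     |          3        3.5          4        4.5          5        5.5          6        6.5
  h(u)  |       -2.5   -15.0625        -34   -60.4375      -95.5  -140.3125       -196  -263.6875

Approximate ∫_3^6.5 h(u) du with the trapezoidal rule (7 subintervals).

-337.203125

Δu = 0.5.
T_7 = (0.5/2)·[(-2.5) + 2·(-15.0625) + 2·(-34) + 2·(-60.4375) + 2·(-95.5) + 2·(-140.3125) + 2·(-196) + (-263.6875)] = -337.203125.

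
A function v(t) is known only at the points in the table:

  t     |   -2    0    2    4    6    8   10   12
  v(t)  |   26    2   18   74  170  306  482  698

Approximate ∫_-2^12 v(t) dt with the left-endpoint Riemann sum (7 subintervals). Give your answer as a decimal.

2156

Δt = 2.
Sum = 2·[26 + 2 + 18 + 74 + 170 + 306 + 482] = 2156.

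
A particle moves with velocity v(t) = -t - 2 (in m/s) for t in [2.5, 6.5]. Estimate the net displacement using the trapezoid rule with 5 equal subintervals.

-26

Δt = (6.5 − 2.5)/5 = 0.8.
v(2.5) = -4.5, v(3.3) = -5.3, v(4.1) = -6.1, v(4.9) = -6.9, v(5.7) = -7.7, v(6.5) = -8.5.
T_5 = (Δt/2)·[v(t_0) + 2v(t_1) + ... + 2v(t_{4}) + v(t_5)].
Sum = -26.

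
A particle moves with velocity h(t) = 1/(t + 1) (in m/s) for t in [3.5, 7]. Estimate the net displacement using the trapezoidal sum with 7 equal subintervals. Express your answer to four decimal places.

0.5761

Δt = (7 − 3.5)/7 = 0.5.
h(3.5) = 2/9, h(4) = 0.2, h(4.5) = 2/11, h(5) = 1/6, h(5.5) = 2/13, h(6) = 1/7, h(6.5) = 2/15, h(7) = 0.125.
T_7 = (Δt/2)·[h(t_0) + 2h(t_1) + ... + 2h(t_{6}) + h(t_7)].
Sum ≈ 0.5761.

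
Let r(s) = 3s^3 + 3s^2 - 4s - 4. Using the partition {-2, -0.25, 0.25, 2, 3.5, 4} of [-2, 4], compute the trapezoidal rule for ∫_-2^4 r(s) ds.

Subinterval widths: 1.75, 0.5, 1.75, 1.5, 0.5.
r(-2) = -8, r(-0.25) = -2.859375, r(0.25) = -4.765625, r(2) = 24, r(3.5) = 147.375, r(4) = 220.
On each subinterval the trapezoid contributes (Δs_i/2)·[r(s_{i-1}) + r(s_i)].
Sum = 225.796875.

225.796875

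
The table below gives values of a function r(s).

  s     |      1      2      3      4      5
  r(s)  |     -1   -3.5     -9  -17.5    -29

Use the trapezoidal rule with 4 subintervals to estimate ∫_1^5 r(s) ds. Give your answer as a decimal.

Δs = 1.
T_4 = (1/2)·[(-1) + 2·(-3.5) + 2·(-9) + 2·(-17.5) + (-29)] = -45.

-45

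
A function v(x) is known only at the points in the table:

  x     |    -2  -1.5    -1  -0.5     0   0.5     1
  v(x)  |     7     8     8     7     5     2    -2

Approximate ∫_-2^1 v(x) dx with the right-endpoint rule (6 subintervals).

14

Δx = 0.5.
Sum = 0.5·[8 + 8 + 7 + 5 + 2 + (-2)] = 14.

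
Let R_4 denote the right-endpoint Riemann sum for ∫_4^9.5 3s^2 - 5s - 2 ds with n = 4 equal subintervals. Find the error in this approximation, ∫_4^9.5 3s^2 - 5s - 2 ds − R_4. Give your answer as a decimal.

-139.43359375

Exact integral: ∫_4^9.5 f(s) ds = 596.75.
R_4 = 736.18359375.
Error = 596.75 − 736.18359375 = -139.43359375.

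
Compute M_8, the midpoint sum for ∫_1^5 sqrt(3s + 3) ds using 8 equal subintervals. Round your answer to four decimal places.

13.7073

Δs = (5 − 1)/8 = 0.5.
Midpoints: 1.25, 1.75, 2.25, 2.75, 3.25, 3.75, 4.25, 4.75.
f(1.25) ≈ 2.5981, f(1.75) ≈ 2.8723, f(2.25) ≈ 3.1225, f(2.75) ≈ 3.3541, f(3.25) ≈ 3.5707, f(3.75) ≈ 3.7749, f(4.25) ≈ 3.9686, f(4.75) ≈ 4.1533.
Sum = Δs · [f(1.25) + f(1.75) + f(2.25) + ...].
Sum ≈ 13.7073.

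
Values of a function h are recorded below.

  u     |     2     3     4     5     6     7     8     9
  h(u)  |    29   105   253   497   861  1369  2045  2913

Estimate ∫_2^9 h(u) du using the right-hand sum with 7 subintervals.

Δu = 1.
Sum = 1·[105 + 253 + 497 + 861 + 1369 + 2045 + 2913] = 8043.

8043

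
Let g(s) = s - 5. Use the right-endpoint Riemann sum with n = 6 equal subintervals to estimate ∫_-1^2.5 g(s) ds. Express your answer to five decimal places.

-13.85417

Δs = (2.5 − (-1))/6 = 7/12.
Right endpoints: -5/12, 1/6, 0.75, 4/3, 23/12, 2.5.
g(-5/12) = -65/12, g(1/6) = -29/6, g(0.75) = -4.25, g(4/3) = -11/3, g(23/12) = -37/12, g(2.5) = -2.5.
Sum = Δs · [g(-5/12) + g(1/6) + g(0.75) + ...].
Sum ≈ -13.85417.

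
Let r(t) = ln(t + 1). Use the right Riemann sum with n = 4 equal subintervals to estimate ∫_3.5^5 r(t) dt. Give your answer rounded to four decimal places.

Δt = (5 − 3.5)/4 = 0.375.
Right endpoints: 3.875, 4.25, 4.625, 5.
r(3.875) ≈ 1.5841, r(4.25) ≈ 1.6582, r(4.625) ≈ 1.7272, r(5) ≈ 1.7918.
Sum = Δt · [r(3.875) + r(4.25) + r(4.625) + r(5)].
Sum ≈ 2.5355.

2.5355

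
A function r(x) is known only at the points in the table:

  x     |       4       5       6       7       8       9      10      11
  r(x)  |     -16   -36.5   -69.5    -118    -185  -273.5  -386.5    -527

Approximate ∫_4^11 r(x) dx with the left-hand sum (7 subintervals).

-1085

Δx = 1.
Sum = 1·[(-16) + (-36.5) + (-69.5) + (-118) + (-185) + (-273.5) + (-386.5)] = -1085.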